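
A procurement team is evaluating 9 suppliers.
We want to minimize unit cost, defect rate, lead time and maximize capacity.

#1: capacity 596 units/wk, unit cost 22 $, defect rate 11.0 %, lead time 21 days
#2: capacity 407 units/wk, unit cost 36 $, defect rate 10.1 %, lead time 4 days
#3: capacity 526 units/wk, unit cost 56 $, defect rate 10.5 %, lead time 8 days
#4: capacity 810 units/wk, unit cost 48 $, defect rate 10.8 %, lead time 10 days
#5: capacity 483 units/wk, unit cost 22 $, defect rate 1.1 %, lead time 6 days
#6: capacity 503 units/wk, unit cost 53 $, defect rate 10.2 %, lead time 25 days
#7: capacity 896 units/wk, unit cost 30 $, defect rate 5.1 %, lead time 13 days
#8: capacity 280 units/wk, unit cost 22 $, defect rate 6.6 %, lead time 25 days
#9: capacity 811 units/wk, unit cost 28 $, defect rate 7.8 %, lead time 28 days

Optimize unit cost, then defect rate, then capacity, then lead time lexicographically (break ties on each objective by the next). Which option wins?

First minimize unit cost: best is 22, kept {#1, #5, #8}.
Then minimize defect rate: best is 1.1, kept {#5}.

#5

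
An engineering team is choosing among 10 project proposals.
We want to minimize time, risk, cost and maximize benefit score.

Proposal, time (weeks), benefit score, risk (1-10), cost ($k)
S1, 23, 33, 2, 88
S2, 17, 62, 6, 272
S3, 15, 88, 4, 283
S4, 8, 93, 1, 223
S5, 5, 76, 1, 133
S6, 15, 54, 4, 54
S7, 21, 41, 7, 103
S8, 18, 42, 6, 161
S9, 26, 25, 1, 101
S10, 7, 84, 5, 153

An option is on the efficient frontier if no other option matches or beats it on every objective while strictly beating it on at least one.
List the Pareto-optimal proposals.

S1, S4, S5, S6, S9, S10

S1: not dominated.
S2: dominated by S4 (time 8≤17, benefit score 93≥62, risk 1≤6, cost 223≤272).
S3: dominated by S4 (time 8≤15, benefit score 93≥88, risk 1≤4, cost 223≤283).
S4: not dominated (best benefit score).
S5: not dominated (best time).
S6: not dominated (best cost).
S7: dominated by S6 (time 15≤21, benefit score 54≥41, risk 4≤7, cost 54≤103).
S8: dominated by S5 (time 5≤18, benefit score 76≥42, risk 1≤6, cost 133≤161).
S9: not dominated.
S10: not dominated.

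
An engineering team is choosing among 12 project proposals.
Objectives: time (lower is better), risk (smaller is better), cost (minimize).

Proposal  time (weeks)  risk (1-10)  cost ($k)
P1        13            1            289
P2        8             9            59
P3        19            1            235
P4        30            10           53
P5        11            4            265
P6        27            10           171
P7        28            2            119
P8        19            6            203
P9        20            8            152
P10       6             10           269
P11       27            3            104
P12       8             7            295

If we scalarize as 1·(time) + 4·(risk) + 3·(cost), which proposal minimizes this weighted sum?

P2

P1: 1·13 + 4·1 + 3·289 = 884
P2: 1·8 + 4·9 + 3·59 = 221
P3: 1·19 + 4·1 + 3·235 = 728
P4: 1·30 + 4·10 + 3·53 = 229
P5: 1·11 + 4·4 + 3·265 = 822
P6: 1·27 + 4·10 + 3·171 = 580
P7: 1·28 + 4·2 + 3·119 = 393
P8: 1·19 + 4·6 + 3·203 = 652
P9: 1·20 + 4·8 + 3·152 = 508
P10: 1·6 + 4·10 + 3·269 = 853
P11: 1·27 + 4·3 + 3·104 = 351
P12: 1·8 + 4·7 + 3·295 = 921
Lowest: P2 at 221.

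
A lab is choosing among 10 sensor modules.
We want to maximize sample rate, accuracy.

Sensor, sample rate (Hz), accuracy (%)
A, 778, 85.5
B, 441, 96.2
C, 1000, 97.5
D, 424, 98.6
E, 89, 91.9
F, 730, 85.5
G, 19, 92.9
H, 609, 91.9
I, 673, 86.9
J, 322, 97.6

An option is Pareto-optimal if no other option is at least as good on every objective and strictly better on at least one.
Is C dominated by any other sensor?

No

A: worse on sample rate (778 vs 1000).
B: worse on sample rate (441 vs 1000).
D: worse on sample rate (424 vs 1000).
E: worse on sample rate (89 vs 1000).
F: worse on sample rate (730 vs 1000).
G: worse on sample rate (19 vs 1000).
H: worse on sample rate (609 vs 1000).
I: worse on sample rate (673 vs 1000).
J: worse on sample rate (322 vs 1000).
No option is at least as good as C on every objective and strictly better on one.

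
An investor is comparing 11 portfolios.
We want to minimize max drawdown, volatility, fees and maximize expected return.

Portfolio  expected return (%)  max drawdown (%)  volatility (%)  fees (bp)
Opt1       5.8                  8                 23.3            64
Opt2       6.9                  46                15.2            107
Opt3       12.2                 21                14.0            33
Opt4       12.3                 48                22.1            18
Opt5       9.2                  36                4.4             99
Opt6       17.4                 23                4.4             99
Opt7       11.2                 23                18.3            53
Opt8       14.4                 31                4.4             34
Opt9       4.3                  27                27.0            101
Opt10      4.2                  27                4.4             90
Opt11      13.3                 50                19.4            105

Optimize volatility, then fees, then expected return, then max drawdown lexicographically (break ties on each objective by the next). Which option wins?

Opt8

First minimize volatility: best is 4.4, kept {Opt5, Opt6, Opt8, Opt10}.
Then minimize fees: best is 34, kept {Opt8}.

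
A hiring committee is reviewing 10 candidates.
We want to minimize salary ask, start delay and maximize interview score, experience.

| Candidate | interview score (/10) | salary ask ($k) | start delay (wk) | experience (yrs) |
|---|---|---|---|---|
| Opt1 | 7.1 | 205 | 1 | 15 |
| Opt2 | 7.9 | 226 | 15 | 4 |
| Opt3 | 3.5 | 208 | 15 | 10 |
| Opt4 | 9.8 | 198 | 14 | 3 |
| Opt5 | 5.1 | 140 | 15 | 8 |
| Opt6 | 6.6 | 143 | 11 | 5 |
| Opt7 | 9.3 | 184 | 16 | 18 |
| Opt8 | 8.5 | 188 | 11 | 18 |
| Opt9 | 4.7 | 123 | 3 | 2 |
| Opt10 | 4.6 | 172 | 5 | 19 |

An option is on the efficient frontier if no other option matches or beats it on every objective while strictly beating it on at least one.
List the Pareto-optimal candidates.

Opt1: not dominated (best start delay).
Opt2: dominated by Opt8 (interview score 8.5≥7.9, salary ask 188≤226, start delay 11≤15, experience 18≥4).
Opt3: dominated by Opt1 (interview score 7.1≥3.5, salary ask 205≤208, start delay 1≤15, experience 15≥10).
Opt4: not dominated (best interview score).
Opt5: not dominated.
Opt6: not dominated.
Opt7: not dominated.
Opt8: not dominated.
Opt9: not dominated (best salary ask).
Opt10: not dominated (best experience).

Opt1, Opt4, Opt5, Opt6, Opt7, Opt8, Opt9, Opt10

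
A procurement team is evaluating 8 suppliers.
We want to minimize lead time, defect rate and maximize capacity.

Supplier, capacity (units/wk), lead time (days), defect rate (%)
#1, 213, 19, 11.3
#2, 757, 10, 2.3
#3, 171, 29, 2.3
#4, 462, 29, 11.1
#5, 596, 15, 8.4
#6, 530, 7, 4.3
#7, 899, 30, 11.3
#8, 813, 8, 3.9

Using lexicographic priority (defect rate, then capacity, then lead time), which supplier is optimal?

#2

First minimize defect rate: best is 2.3, kept {#2, #3}.
Then maximize capacity: best is 757, kept {#2}.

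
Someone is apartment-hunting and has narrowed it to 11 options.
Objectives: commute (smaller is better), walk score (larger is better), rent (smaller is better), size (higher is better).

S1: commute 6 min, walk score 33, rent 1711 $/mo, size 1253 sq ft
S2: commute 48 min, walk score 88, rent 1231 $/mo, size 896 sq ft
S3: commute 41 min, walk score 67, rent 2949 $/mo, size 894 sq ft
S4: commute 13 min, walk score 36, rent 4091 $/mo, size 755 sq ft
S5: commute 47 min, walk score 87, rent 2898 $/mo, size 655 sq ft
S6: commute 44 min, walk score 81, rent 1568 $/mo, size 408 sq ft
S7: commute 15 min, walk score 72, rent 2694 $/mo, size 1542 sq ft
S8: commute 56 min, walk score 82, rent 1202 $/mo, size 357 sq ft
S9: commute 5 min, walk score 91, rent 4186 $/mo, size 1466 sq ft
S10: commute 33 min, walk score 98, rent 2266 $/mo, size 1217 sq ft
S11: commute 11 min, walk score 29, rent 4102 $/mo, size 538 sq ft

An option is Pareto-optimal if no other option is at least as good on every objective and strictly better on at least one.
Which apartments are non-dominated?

S1, S2, S4, S6, S7, S8, S9, S10

S1: not dominated.
S2: not dominated.
S3: dominated by S7 (commute 15≤41, walk score 72≥67, rent 2694≤2949, size 1542≥894).
S4: not dominated.
S5: dominated by S10 (commute 33≤47, walk score 98≥87, rent 2266≤2898, size 1217≥655).
S6: not dominated.
S7: not dominated (best size).
S8: not dominated (best rent).
S9: not dominated (best commute).
S10: not dominated (best walk score).
S11: dominated by S1 (commute 6≤11, walk score 33≥29, rent 1711≤4102, size 1253≥538).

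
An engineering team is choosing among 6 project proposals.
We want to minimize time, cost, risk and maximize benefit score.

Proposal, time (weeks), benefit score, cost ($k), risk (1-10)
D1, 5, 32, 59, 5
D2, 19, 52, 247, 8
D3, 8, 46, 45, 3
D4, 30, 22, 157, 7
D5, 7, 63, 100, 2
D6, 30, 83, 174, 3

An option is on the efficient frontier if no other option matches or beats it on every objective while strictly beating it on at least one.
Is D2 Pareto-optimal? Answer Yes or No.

No

D5 vs D2: time 7≤19, benefit score 63≥52, cost 100≤247, risk 2≤8 — D5 is at least as good on every objective and strictly better on at least one, so D5 dominates D2.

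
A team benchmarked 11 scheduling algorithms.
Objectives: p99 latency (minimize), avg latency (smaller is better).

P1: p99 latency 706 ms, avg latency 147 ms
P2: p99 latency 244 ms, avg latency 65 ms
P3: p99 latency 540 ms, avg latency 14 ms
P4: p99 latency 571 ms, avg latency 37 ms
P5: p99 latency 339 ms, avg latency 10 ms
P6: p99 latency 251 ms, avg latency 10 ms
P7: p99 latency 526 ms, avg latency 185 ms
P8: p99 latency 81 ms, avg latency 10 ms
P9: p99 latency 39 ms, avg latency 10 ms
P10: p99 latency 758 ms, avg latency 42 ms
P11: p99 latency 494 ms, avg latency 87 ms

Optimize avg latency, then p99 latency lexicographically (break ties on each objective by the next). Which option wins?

P9

First minimize avg latency: best is 10, kept {P5, P6, P8, P9}.
Then minimize p99 latency: best is 39, kept {P9}.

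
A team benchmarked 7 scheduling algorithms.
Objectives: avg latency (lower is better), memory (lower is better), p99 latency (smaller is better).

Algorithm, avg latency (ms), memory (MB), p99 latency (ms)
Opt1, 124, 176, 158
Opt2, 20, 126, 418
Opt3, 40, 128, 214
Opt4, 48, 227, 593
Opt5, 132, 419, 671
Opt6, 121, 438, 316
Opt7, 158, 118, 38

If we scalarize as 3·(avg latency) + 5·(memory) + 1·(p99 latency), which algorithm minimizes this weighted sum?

Opt3

Opt1: 3·124 + 5·176 + 1·158 = 1410
Opt2: 3·20 + 5·126 + 1·418 = 1108
Opt3: 3·40 + 5·128 + 1·214 = 974
Opt4: 3·48 + 5·227 + 1·593 = 1872
Opt5: 3·132 + 5·419 + 1·671 = 3162
Opt6: 3·121 + 5·438 + 1·316 = 2869
Opt7: 3·158 + 5·118 + 1·38 = 1102
Lowest: Opt3 at 974.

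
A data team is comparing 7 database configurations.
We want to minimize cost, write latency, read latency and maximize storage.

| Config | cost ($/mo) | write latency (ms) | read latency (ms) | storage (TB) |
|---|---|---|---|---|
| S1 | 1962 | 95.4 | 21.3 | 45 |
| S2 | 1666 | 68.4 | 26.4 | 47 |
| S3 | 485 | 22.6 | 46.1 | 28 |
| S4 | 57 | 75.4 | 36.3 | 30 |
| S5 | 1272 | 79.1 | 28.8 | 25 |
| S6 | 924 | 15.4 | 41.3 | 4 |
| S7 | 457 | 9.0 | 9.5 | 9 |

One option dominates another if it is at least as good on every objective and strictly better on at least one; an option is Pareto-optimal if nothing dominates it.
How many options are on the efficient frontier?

S1: not dominated.
S2: not dominated (best storage).
S3: not dominated.
S4: not dominated (best cost).
S5: not dominated.
S6: dominated by S7 (cost 457≤924, write latency 9.0≤15.4, read latency 9.5≤41.3, storage 9≥4).
S7: not dominated (best write latency).
Pareto-optimal: S1, S2, S3, S4, S5, S7 → 6.

6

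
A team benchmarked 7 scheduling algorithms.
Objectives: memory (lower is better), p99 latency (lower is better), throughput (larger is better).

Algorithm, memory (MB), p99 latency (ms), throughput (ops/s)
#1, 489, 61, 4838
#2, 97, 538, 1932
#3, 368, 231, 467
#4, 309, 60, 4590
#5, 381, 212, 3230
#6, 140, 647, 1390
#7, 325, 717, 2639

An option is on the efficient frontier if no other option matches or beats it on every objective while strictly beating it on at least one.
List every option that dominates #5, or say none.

#4: memory 309≤381, p99 latency 60≤212, throughput 4590≥3230 — dominates #5.
Others (#1, #2, #3, #6, #7) are each worse than #5 on at least one objective.

#4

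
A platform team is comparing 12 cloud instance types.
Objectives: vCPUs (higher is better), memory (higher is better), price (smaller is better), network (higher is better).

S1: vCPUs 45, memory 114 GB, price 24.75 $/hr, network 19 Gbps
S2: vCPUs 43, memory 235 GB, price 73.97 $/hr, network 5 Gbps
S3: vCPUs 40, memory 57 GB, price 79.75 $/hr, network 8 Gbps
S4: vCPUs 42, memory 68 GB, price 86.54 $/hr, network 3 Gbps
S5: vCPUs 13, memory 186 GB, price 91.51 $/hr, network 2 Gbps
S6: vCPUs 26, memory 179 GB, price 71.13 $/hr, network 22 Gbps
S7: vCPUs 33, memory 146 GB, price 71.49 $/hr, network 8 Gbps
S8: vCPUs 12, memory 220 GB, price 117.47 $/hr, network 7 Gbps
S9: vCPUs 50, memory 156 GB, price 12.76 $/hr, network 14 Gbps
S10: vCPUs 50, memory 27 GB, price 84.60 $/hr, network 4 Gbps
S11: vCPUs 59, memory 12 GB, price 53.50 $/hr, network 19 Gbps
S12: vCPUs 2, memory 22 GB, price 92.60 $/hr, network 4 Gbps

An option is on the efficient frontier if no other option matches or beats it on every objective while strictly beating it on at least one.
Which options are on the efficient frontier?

S1, S2, S6, S8, S9, S11

S1: not dominated.
S2: not dominated (best memory).
S3: dominated by S1 (vCPUs 45≥40, memory 114≥57, price 24.75≤79.75, network 19≥8).
S4: dominated by S1 (vCPUs 45≥42, memory 114≥68, price 24.75≤86.54, network 19≥3).
S5: dominated by S2 (vCPUs 43≥13, memory 235≥186, price 73.97≤91.51, network 5≥2).
S6: not dominated (best network).
S7: dominated by S9 (vCPUs 50≥33, memory 156≥146, price 12.76≤71.49, network 14≥8).
S8: not dominated.
S9: not dominated (best price).
S10: dominated by S9 (vCPUs 50≥50, memory 156≥27, price 12.76≤84.60, network 14≥4).
S11: not dominated (best vCPUs).
S12: dominated by S1 (vCPUs 45≥2, memory 114≥22, price 24.75≤92.60, network 19≥4).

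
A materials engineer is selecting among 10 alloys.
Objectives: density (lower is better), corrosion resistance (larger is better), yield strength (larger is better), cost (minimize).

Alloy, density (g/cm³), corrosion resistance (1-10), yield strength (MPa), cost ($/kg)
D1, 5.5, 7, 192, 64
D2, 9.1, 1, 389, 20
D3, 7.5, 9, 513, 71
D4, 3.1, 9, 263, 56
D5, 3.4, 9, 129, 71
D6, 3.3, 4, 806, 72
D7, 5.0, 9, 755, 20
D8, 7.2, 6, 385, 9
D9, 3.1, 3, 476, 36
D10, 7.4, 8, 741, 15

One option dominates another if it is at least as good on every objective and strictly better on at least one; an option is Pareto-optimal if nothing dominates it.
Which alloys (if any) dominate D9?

none

D1: worse on density (5.5 vs 3.1).
D2: worse on density (9.1 vs 3.1).
D3: worse on density (7.5 vs 3.1).
D4: worse on yield strength (263 vs 476).
D5: worse on density (3.4 vs 3.1).
D6: worse on density (3.3 vs 3.1).
D7: worse on density (5.0 vs 3.1).
D8: worse on density (7.2 vs 3.1).
D10: worse on density (7.4 vs 3.1).
No option dominates D9.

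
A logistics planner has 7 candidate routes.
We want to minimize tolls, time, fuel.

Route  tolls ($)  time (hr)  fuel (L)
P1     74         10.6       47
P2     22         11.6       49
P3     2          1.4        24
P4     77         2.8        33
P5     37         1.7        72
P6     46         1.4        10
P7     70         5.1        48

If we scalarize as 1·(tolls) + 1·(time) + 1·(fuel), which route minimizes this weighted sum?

P1: 1·74 + 1·10.6 + 1·47 = 131.6
P2: 1·22 + 1·11.6 + 1·49 = 82.6
P3: 1·2 + 1·1.4 + 1·24 = 27.4
P4: 1·77 + 1·2.8 + 1·33 = 112.8
P5: 1·37 + 1·1.7 + 1·72 = 110.7
P6: 1·46 + 1·1.4 + 1·10 = 57.4
P7: 1·70 + 1·5.1 + 1·48 = 123.1
Lowest: P3 at 27.4.

P3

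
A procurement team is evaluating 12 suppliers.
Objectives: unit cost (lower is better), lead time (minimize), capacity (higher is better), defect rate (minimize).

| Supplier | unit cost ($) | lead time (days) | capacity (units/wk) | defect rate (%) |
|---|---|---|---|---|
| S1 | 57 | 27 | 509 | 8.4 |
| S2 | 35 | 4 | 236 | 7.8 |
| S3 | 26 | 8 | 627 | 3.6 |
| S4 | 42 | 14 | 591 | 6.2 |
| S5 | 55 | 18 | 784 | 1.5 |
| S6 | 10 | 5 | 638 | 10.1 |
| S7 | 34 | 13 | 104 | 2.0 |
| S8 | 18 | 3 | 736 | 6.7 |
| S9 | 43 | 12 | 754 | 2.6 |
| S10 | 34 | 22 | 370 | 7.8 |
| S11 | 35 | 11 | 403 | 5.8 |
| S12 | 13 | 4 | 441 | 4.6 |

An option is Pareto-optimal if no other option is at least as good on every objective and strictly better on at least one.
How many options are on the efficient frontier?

7

S1: dominated by S3 (unit cost 26≤57, lead time 8≤27, capacity 627≥509, defect rate 3.6≤8.4).
S2: dominated by S8 (unit cost 18≤35, lead time 3≤4, capacity 736≥236, defect rate 6.7≤7.8).
S3: not dominated.
S4: dominated by S3 (unit cost 26≤42, lead time 8≤14, capacity 627≥591, defect rate 3.6≤6.2).
S5: not dominated (best capacity).
S6: not dominated (best unit cost).
S7: not dominated.
S8: not dominated (best lead time).
S9: not dominated.
S10: dominated by S3 (unit cost 26≤34, lead time 8≤22, capacity 627≥370, defect rate 3.6≤7.8).
S11: dominated by S3 (unit cost 26≤35, lead time 8≤11, capacity 627≥403, defect rate 3.6≤5.8).
S12: not dominated.
Pareto-optimal: S3, S5, S6, S7, S8, S9, S12 → 7.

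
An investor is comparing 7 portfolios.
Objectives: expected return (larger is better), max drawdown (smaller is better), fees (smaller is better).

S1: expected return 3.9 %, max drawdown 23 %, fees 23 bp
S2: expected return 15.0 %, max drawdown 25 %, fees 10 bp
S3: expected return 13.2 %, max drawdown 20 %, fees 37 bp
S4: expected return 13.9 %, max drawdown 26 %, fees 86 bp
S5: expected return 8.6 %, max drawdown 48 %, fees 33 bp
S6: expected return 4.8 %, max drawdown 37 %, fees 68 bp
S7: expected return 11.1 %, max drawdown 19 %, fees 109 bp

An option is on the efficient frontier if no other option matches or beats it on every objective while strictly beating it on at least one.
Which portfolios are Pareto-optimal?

S1, S2, S3, S7

S1: not dominated.
S2: not dominated (best expected return).
S3: not dominated.
S4: dominated by S2 (expected return 15.0≥13.9, max drawdown 25≤26, fees 10≤86).
S5: dominated by S2 (expected return 15.0≥8.6, max drawdown 25≤48, fees 10≤33).
S6: dominated by S2 (expected return 15.0≥4.8, max drawdown 25≤37, fees 10≤68).
S7: not dominated (best max drawdown).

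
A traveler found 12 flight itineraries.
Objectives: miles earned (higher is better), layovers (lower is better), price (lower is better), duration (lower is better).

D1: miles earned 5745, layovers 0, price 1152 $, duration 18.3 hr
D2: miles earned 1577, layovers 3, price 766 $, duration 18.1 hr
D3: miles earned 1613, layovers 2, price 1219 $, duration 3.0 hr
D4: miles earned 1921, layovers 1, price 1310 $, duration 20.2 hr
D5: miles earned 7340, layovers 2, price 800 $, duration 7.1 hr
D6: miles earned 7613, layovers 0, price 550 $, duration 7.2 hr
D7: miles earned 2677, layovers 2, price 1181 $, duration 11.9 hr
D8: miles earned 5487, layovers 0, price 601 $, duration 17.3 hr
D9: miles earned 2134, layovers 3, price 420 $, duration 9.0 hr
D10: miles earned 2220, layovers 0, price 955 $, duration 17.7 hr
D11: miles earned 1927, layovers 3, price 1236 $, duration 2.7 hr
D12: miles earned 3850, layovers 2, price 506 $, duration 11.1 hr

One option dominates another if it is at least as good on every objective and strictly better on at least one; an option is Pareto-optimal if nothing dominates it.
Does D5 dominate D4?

No

D5 vs D4: D5 is worse on layovers (2 vs 1), so it does not dominate D4.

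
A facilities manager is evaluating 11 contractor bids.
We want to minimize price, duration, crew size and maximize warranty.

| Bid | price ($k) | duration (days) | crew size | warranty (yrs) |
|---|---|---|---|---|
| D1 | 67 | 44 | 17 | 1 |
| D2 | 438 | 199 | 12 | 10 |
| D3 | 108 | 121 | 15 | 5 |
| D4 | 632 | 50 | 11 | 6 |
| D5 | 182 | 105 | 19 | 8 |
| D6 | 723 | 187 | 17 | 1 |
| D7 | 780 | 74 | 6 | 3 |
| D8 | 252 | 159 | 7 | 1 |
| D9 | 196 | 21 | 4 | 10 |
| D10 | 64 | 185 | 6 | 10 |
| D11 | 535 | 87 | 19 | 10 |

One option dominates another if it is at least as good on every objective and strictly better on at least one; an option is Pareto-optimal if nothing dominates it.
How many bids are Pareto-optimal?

D1: not dominated.
D2: dominated by D9 (price 196≤438, duration 21≤199, crew size 4≤12, warranty 10≥10).
D3: not dominated.
D4: dominated by D9 (price 196≤632, duration 21≤50, crew size 4≤11, warranty 10≥6).
D5: not dominated.
D6: dominated by D1 (price 67≤723, duration 44≤187, crew size 17≤17, warranty 1≥1).
D7: dominated by D9 (price 196≤780, duration 21≤74, crew size 4≤6, warranty 10≥3).
D8: dominated by D9 (price 196≤252, duration 21≤159, crew size 4≤7, warranty 10≥1).
D9: not dominated (best duration).
D10: not dominated (best price).
D11: dominated by D9 (price 196≤535, duration 21≤87, crew size 4≤19, warranty 10≥10).
Pareto-optimal: D1, D3, D5, D9, D10 → 5.

5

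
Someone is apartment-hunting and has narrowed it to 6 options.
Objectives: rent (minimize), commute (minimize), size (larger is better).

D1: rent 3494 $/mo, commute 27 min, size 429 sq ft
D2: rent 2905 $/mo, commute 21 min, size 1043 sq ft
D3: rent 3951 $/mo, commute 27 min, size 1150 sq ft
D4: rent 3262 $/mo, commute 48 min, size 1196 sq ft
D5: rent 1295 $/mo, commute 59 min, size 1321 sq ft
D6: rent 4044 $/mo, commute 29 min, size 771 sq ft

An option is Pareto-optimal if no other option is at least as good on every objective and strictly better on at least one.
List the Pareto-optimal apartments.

D1: dominated by D2 (rent 2905≤3494, commute 21≤27, size 1043≥429).
D2: not dominated (best commute).
D3: not dominated.
D4: not dominated.
D5: not dominated (best rent).
D6: dominated by D2 (rent 2905≤4044, commute 21≤29, size 1043≥771).

D2, D3, D4, D5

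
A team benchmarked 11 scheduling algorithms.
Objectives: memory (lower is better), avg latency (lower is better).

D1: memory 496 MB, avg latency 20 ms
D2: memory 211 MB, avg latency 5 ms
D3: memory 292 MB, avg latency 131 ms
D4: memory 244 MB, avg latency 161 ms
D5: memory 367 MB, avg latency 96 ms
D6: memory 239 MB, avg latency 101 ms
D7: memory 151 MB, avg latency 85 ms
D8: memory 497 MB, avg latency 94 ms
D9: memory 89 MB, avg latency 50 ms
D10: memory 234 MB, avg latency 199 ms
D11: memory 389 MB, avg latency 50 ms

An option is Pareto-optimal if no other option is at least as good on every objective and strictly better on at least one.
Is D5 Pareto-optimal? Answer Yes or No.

D2 vs D5: memory 211≤367, avg latency 5≤96 — D2 is at least as good on every objective and strictly better on at least one, so D2 dominates D5.

No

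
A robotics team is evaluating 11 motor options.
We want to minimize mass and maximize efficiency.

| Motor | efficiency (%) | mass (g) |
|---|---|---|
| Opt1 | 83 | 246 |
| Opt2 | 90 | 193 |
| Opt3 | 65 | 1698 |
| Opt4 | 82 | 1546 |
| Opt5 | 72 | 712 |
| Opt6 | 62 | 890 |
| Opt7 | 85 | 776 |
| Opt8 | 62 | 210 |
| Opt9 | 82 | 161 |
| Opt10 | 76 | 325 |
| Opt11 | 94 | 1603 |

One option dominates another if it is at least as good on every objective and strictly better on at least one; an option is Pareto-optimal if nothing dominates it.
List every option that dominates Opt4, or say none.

Opt1: efficiency 83≥82, mass 246≤1546 — dominates Opt4.
Opt2: efficiency 90≥82, mass 193≤1546 — dominates Opt4.
Opt7: efficiency 85≥82, mass 776≤1546 — dominates Opt4.
Opt9: efficiency 82≥82, mass 161≤1546 — dominates Opt4.
Others (Opt3, Opt5, Opt6, Opt8, Opt10, Opt11) are each worse than Opt4 on at least one objective.

Opt1, Opt2, Opt7, Opt9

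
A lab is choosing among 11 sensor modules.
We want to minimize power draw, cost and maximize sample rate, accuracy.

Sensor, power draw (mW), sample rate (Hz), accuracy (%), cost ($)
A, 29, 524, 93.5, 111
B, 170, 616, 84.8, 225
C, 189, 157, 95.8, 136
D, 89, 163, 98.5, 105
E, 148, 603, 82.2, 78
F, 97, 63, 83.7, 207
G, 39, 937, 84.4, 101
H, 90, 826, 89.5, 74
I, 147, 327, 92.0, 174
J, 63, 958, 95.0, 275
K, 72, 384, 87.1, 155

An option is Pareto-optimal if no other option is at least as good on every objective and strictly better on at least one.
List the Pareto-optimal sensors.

A: not dominated (best power draw).
B: dominated by H (power draw 90≤170, sample rate 826≥616, accuracy 89.5≥84.8, cost 74≤225).
C: dominated by D (power draw 89≤189, sample rate 163≥157, accuracy 98.5≥95.8, cost 105≤136).
D: not dominated (best accuracy).
E: dominated by H (power draw 90≤148, sample rate 826≥603, accuracy 89.5≥82.2, cost 74≤78).
F: dominated by A (power draw 29≤97, sample rate 524≥63, accuracy 93.5≥83.7, cost 111≤207).
G: not dominated.
H: not dominated (best cost).
I: dominated by A (power draw 29≤147, sample rate 524≥327, accuracy 93.5≥92.0, cost 111≤174).
J: not dominated (best sample rate).
K: dominated by A (power draw 29≤72, sample rate 524≥384, accuracy 93.5≥87.1, cost 111≤155).

A, D, G, H, J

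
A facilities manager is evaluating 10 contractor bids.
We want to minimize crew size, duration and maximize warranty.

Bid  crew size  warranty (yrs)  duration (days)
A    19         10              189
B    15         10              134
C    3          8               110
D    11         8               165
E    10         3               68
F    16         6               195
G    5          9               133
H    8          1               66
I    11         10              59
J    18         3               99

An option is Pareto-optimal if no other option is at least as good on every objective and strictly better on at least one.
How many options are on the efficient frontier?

A: dominated by B (crew size 15≤19, warranty 10≥10, duration 134≤189).
B: dominated by I (crew size 11≤15, warranty 10≥10, duration 59≤134).
C: not dominated (best crew size).
D: dominated by C (crew size 3≤11, warranty 8≥8, duration 110≤165).
E: not dominated.
F: dominated by B (crew size 15≤16, warranty 10≥6, duration 134≤195).
G: not dominated.
H: not dominated.
I: not dominated (best duration).
J: dominated by E (crew size 10≤18, warranty 3≥3, duration 68≤99).
Pareto-optimal: C, E, G, H, I → 5.

5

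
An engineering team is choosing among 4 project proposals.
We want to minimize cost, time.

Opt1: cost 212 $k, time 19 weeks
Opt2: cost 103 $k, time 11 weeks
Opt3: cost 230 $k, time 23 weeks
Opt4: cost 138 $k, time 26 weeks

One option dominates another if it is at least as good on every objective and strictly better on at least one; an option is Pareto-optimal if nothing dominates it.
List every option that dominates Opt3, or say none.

Opt1: cost 212≤230, time 19≤23 — dominates Opt3.
Opt2: cost 103≤230, time 11≤23 — dominates Opt3.
Others (Opt4) are each worse than Opt3 on at least one objective.

Opt1, Opt2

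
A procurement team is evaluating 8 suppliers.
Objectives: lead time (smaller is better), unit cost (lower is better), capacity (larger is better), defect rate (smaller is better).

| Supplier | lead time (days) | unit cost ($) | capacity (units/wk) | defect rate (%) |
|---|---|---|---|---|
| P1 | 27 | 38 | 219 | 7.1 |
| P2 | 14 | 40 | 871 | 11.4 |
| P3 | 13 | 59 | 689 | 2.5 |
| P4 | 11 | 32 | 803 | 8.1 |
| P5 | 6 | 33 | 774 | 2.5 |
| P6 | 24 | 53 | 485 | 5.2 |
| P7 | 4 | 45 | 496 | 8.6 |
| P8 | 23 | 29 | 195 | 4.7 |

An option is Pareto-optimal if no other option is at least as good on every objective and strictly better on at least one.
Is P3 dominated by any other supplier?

P5 vs P3: lead time 6≤13, unit cost 33≤59, capacity 774≥689, defect rate 2.5≤2.5 — P5 is at least as good on every objective and strictly better on at least one, so P5 dominates P3.

Yes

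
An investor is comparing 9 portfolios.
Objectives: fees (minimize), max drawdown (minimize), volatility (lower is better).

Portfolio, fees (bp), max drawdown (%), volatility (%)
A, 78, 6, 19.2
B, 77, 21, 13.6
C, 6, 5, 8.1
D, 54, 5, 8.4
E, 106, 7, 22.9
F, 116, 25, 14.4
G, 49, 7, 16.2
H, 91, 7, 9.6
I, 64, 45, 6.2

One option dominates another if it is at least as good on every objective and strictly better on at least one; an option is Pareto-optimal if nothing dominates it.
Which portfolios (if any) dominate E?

A, C, D, G, H

A: fees 78≤106, max drawdown 6≤7, volatility 19.2≤22.9 — dominates E.
C: fees 6≤106, max drawdown 5≤7, volatility 8.1≤22.9 — dominates E.
D: fees 54≤106, max drawdown 5≤7, volatility 8.4≤22.9 — dominates E.
G: fees 49≤106, max drawdown 7≤7, volatility 16.2≤22.9 — dominates E.
H: fees 91≤106, max drawdown 7≤7, volatility 9.6≤22.9 — dominates E.
Others (B, F, I) are each worse than E on at least one objective.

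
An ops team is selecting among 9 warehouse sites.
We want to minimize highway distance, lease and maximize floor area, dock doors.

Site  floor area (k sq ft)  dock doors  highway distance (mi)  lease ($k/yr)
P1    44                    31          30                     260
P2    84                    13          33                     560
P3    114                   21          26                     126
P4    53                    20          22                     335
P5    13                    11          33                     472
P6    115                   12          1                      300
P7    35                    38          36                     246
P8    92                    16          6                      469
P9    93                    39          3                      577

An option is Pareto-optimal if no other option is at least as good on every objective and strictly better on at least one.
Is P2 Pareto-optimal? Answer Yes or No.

No

P3 vs P2: floor area 114≥84, dock doors 21≥13, highway distance 26≤33, lease 126≤560 — P3 is at least as good on every objective and strictly better on at least one, so P3 dominates P2.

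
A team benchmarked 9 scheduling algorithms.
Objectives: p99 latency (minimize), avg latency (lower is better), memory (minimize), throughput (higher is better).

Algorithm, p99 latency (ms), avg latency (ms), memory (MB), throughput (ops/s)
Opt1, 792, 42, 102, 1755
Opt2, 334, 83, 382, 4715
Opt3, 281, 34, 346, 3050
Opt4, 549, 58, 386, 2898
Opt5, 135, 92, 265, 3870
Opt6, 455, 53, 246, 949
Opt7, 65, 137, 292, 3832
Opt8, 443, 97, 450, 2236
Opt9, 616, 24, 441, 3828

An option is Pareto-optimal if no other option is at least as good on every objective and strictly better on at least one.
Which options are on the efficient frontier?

Opt1: not dominated (best memory).
Opt2: not dominated (best throughput).
Opt3: not dominated.
Opt4: dominated by Opt3 (p99 latency 281≤549, avg latency 34≤58, memory 346≤386, throughput 3050≥2898).
Opt5: not dominated.
Opt6: not dominated.
Opt7: not dominated (best p99 latency).
Opt8: dominated by Opt2 (p99 latency 334≤443, avg latency 83≤97, memory 382≤450, throughput 4715≥2236).
Opt9: not dominated (best avg latency).

Opt1, Opt2, Opt3, Opt5, Opt6, Opt7, Opt9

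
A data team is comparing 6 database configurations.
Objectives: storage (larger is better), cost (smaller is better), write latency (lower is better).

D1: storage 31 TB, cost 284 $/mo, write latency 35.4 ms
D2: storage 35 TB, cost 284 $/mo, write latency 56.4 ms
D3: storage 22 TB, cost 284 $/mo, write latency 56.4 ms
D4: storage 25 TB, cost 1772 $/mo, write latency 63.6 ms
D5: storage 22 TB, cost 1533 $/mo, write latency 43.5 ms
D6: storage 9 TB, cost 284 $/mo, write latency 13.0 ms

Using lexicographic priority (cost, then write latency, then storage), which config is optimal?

First minimize cost: best is 284, kept {D1, D2, D3, D6}.
Then minimize write latency: best is 13.0, kept {D6}.

D6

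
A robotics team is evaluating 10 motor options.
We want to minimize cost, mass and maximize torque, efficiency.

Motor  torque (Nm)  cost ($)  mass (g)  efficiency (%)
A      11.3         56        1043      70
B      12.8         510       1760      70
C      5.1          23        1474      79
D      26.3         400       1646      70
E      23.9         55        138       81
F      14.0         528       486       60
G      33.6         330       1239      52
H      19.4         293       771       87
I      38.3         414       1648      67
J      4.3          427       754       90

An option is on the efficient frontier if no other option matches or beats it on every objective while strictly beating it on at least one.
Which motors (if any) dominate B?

D, E, H

D: torque 26.3≥12.8, cost 400≤510, mass 1646≤1760, efficiency 70≥70 — dominates B.
E: torque 23.9≥12.8, cost 55≤510, mass 138≤1760, efficiency 81≥70 — dominates B.
H: torque 19.4≥12.8, cost 293≤510, mass 771≤1760, efficiency 87≥70 — dominates B.
Others (A, C, F, G, I, J) are each worse than B on at least one objective.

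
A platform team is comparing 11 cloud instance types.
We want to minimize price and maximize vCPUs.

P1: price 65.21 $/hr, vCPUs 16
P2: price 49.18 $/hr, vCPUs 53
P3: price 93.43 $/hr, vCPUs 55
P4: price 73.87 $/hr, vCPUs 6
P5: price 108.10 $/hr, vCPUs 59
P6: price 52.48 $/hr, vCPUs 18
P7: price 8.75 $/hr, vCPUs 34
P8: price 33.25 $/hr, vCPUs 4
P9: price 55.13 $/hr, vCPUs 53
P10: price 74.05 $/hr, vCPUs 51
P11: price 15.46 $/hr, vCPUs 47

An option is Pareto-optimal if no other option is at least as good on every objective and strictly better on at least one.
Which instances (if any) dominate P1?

P2: price 49.18≤65.21, vCPUs 53≥16 — dominates P1.
P6: price 52.48≤65.21, vCPUs 18≥16 — dominates P1.
P7: price 8.75≤65.21, vCPUs 34≥16 — dominates P1.
P9: price 55.13≤65.21, vCPUs 53≥16 — dominates P1.
P11: price 15.46≤65.21, vCPUs 47≥16 — dominates P1.
Others (P3, P4, P5, P8, P10) are each worse than P1 on at least one objective.

P2, P6, P7, P9, P11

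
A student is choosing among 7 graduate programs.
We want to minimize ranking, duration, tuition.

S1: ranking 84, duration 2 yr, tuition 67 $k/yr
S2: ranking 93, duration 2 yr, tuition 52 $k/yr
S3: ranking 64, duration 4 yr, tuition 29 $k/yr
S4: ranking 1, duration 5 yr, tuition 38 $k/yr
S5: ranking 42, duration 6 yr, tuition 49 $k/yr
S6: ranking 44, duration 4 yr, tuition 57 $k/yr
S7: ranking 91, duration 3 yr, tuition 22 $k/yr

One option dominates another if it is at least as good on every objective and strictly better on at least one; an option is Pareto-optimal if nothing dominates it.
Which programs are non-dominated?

S1, S2, S3, S4, S6, S7

S1: not dominated.
S2: not dominated.
S3: not dominated.
S4: not dominated (best ranking).
S5: dominated by S4 (ranking 1≤42, duration 5≤6, tuition 38≤49).
S6: not dominated.
S7: not dominated (best tuition).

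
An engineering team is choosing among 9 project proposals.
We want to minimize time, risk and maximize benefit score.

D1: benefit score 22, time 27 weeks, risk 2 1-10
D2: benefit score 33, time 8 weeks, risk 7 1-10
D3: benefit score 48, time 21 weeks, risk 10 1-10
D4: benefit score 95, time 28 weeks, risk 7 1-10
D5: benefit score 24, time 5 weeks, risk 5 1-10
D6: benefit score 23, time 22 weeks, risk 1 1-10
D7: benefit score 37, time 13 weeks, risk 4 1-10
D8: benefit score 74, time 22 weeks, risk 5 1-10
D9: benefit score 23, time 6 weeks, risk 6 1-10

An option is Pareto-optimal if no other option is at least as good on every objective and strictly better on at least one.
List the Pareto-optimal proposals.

D1: dominated by D6 (benefit score 23≥22, time 22≤27, risk 1≤2).
D2: not dominated.
D3: not dominated.
D4: not dominated (best benefit score).
D5: not dominated (best time).
D6: not dominated (best risk).
D7: not dominated.
D8: not dominated.
D9: dominated by D5 (benefit score 24≥23, time 5≤6, risk 5≤6).

D2, D3, D4, D5, D6, D7, D8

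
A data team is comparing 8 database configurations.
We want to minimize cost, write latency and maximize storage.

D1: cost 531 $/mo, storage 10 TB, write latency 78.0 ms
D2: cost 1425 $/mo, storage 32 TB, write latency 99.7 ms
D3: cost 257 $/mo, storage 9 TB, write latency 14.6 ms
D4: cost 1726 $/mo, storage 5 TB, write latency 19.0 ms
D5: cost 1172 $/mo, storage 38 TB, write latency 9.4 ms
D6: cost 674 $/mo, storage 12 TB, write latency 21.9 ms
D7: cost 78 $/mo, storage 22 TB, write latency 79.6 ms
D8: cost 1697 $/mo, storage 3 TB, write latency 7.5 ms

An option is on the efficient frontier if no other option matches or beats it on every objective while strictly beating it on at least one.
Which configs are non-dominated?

D1: not dominated.
D2: dominated by D5 (cost 1172≤1425, storage 38≥32, write latency 9.4≤99.7).
D3: not dominated.
D4: dominated by D3 (cost 257≤1726, storage 9≥5, write latency 14.6≤19.0).
D5: not dominated (best storage).
D6: not dominated.
D7: not dominated (best cost).
D8: not dominated (best write latency).

D1, D3, D5, D6, D7, D8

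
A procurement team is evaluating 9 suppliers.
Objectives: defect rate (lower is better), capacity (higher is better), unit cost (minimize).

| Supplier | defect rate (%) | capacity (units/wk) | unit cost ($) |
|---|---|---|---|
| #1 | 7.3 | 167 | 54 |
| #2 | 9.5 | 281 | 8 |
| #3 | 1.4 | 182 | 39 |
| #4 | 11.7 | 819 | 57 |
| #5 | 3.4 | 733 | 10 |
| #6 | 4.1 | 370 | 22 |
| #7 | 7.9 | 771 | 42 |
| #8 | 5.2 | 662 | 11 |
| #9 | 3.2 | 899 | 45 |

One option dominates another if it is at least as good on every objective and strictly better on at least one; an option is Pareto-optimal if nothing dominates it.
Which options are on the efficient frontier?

#1: dominated by #3 (defect rate 1.4≤7.3, capacity 182≥167, unit cost 39≤54).
#2: not dominated (best unit cost).
#3: not dominated (best defect rate).
#4: dominated by #9 (defect rate 3.2≤11.7, capacity 899≥819, unit cost 45≤57).
#5: not dominated.
#6: dominated by #5 (defect rate 3.4≤4.1, capacity 733≥370, unit cost 10≤22).
#7: not dominated.
#8: dominated by #5 (defect rate 3.4≤5.2, capacity 733≥662, unit cost 10≤11).
#9: not dominated (best capacity).

#2, #3, #5, #7, #9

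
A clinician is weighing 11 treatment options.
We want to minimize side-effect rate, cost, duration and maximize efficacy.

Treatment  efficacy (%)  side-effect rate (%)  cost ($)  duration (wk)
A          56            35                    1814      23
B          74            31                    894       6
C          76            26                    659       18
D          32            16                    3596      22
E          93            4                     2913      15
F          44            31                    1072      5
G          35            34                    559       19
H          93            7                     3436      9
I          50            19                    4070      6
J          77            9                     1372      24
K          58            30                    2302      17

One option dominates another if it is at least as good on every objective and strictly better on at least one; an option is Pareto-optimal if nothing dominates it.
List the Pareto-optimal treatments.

A: dominated by B (efficacy 74≥56, side-effect rate 31≤35, cost 894≤1814, duration 6≤23).
B: not dominated.
C: not dominated.
D: dominated by E (efficacy 93≥32, side-effect rate 4≤16, cost 2913≤3596, duration 15≤22).
E: not dominated (best side-effect rate).
F: not dominated (best duration).
G: not dominated (best cost).
H: not dominated.
I: not dominated.
J: not dominated.
K: not dominated.

B, C, E, F, G, H, I, J, K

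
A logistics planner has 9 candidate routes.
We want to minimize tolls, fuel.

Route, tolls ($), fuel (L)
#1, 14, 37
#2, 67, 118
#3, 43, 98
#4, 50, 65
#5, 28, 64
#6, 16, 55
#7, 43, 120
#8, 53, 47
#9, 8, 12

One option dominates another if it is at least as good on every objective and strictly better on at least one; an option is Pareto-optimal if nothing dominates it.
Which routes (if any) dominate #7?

#1, #3, #5, #6, #9

#1: tolls 14≤43, fuel 37≤120 — dominates #7.
#3: tolls 43≤43, fuel 98≤120 — dominates #7.
#5: tolls 28≤43, fuel 64≤120 — dominates #7.
#6: tolls 16≤43, fuel 55≤120 — dominates #7.
#9: tolls 8≤43, fuel 12≤120 — dominates #7.
Others (#2, #4, #8) are each worse than #7 on at least one objective.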